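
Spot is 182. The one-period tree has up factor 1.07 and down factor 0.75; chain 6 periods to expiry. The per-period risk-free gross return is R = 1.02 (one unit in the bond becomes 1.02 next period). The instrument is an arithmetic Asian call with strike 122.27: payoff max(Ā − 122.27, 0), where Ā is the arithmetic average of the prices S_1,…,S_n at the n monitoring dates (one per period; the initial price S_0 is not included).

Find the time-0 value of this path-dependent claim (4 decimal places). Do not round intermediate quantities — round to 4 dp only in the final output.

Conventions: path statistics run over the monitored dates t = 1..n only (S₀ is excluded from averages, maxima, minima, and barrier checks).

Under the martingale measure an up-move has probability p* = 0.8438; value the claim as the probability-weighted average of per-path payoffs, discounted 6 periods at R = 1.02.
Enumerate all 2^6 = 64 price paths (U = up ×1.07, D = down ×0.75); each path with k up-moves has probability p*^k·(1−p*)^(6−k).
DDDDDD: Ā=74.8040, payoff=0.0000, prob=0.000015
UDDDDD: Ā=106.7203, payoff=0.0000, prob=0.000079
DUDDDD: Ā=97.0136, payoff=0.0000, prob=0.000079
UUDDDD: Ā=138.4061, payoff=16.1361, prob=0.000424
DDUDDD: Ā=89.7336, payoff=0.0000, prob=0.000079
UDUDDD: Ā=128.0200, payoff=5.7500, prob=0.000424
DUUDDD: Ā=118.3133, payoff=0.0000, prob=0.000424
UUUDDD: Ā=168.7937, payoff=46.5237, prob=0.002291
DDDUDD: Ā=84.2736, payoff=0.0000, prob=0.000079
UDDUDD: Ā=120.2304, payoff=0.0000, prob=0.000424
DUDUDD: Ā=110.5237, payoff=0.0000, prob=0.000424
UUDUDD: Ā=157.6805, payoff=35.4105, prob=0.002291
DDUUDD: Ā=103.2437, payoff=0.0000, prob=0.000424
UDUUDD: Ā=147.2944, payoff=25.0244, prob=0.002291
DUUUDD: Ā=137.5877, payoff=15.3177, prob=0.002291
UUUUDD: Ā=196.2918, payoff=74.0218, prob=0.012374
DDDDUD: Ā=80.1786, payoff=0.0000, prob=0.000079
UDDDUD: Ā=114.3882, payoff=0.0000, prob=0.000424
DUDDUD: Ā=104.6815, payoff=0.0000, prob=0.000424
UUDDUD: Ā=149.3456, payoff=27.0756, prob=0.002291
DDUDUD: Ā=97.4015, payoff=0.0000, prob=0.000424
UDUDUD: Ā=138.9595, payoff=16.6895, prob=0.002291
DUUDUD: Ā=129.2528, payoff=6.9828, prob=0.002291
UUUDUD: Ā=184.4007, payoff=62.1307, prob=0.012374
DDDUUD: Ā=91.9415, payoff=0.0000, prob=0.000424
UDDUUD: Ā=131.1699, payoff=8.8999, prob=0.002291
DUDUUD: Ā=121.4632, payoff=0.0000, prob=0.002291
UUDUUD: Ā=173.2876, payoff=51.0176, prob=0.012374
DDUUUD: Ā=114.1832, payoff=0.0000, prob=0.002291
UDUUUD: Ā=162.9014, payoff=40.6314, prob=0.012374
DUUUUD: Ā=153.1948, payoff=30.9248, prob=0.012374
UUUUUD: Ā=218.5579, payoff=96.2879, prob=0.066817
DDDDDU: Ā=77.1074, payoff=0.0000, prob=0.000079
UDDDDU: Ā=110.0065, payoff=0.0000, prob=0.000424
DUDDDU: Ā=100.2999, payoff=0.0000, prob=0.000424
UUDDDU: Ā=143.0945, payoff=20.8245, prob=0.002291
DDUDDU: Ā=93.0199, payoff=0.0000, prob=0.000424
UDUDDU: Ā=132.7084, payoff=10.4384, prob=0.002291
DUUDDU: Ā=123.0017, payoff=0.7317, prob=0.002291
UUUDDU: Ā=175.4824, payoff=53.2124, prob=0.012374
DDDUDU: Ā=87.5599, payoff=0.0000, prob=0.000424
UDDUDU: Ā=124.9188, payoff=2.6488, prob=0.002291
DUDUDU: Ā=115.2121, payoff=0.0000, prob=0.002291
UUDUDU: Ā=164.3693, payoff=42.0993, prob=0.012374
DDUUDU: Ā=107.9321, payoff=0.0000, prob=0.002291
UDUUDU: Ā=153.9831, payoff=31.7131, prob=0.012374
DUUUDU: Ā=144.2765, payoff=22.0065, prob=0.012374
UUUUDU: Ā=205.8344, payoff=83.5644, prob=0.066817
DDDDUU: Ā=83.4649, payoff=0.0000, prob=0.000424
UDDDUU: Ā=119.0766, payoff=0.0000, prob=0.002291
DUDDUU: Ā=109.3699, payoff=0.0000, prob=0.002291
UUDDUU: Ā=156.0344, payoff=33.7644, prob=0.012374
DDUDUU: Ā=102.0899, payoff=0.0000, prob=0.002291
UDUDUU: Ā=145.6483, payoff=23.3783, prob=0.012374
DUUDUU: Ā=135.9416, payoff=13.6716, prob=0.012374
UUUDUU: Ā=193.9433, payoff=71.6733, prob=0.066817
DDDUUU: Ā=96.6299, payoff=0.0000, prob=0.002291
UDDUUU: Ā=137.8587, payoff=15.5887, prob=0.012374
DUDUUU: Ā=128.1520, payoff=5.8820, prob=0.012374
UUDUUU: Ā=182.8302, payoff=60.5602, prob=0.066817
DDUUUU: Ā=120.8720, payoff=0.0000, prob=0.012374
UDUUUU: Ā=172.4440, payoff=50.1740, prob=0.066817
DUUUUU: Ā=162.7374, payoff=40.4674, prob=0.066817
UUUUUU: Ā=232.1720, payoff=109.9020, prob=0.360813
Price = Σ prob·payoff / R^6 = 73.256097 / 1.126162 = 65.0493

price = 65.0493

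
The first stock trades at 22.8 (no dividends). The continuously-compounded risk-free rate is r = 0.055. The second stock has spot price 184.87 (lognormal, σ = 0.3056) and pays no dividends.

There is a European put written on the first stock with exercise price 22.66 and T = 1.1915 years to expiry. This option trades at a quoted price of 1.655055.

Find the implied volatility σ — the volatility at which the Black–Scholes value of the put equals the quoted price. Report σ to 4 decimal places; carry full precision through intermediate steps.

sigma = 0.2471

At σ = 0.2471 the Black–Scholes value reproduces the quote:
σ√T = 0.2471·√1.1915 = 0.269724
d₁ = (ln(S/K) + (r+σ²/2)T) / (σ√T) = (ln(22.8/22.66) + (0.055+0.2471²/2)·1.1915) / 0.269724 = (0.006159 + 0.101908) / 0.269724 = 0.400659
d₂ = d₁ − σ√T = 0.400659 − 0.269724 = 0.130935
e^{−rT} = 0.936569
N(−d₁) = 0.344336,  N(−d₂) = 0.447914
V = K·e^{−rT}·N(−d₂) − S·N(−d₁) = 9.505909 − 7.850854 = 1.655055 (the observed quote) — the price is monotone increasing in volatility, hence this σ is the only solution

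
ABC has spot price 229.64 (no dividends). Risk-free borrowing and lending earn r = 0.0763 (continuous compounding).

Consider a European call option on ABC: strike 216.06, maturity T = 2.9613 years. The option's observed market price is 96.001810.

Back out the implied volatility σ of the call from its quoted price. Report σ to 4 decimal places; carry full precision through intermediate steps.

At σ = 0.4746 the Black–Scholes value reproduces the quote:
σ√T = 0.4746·√2.9613 = 0.816712
d₁ = (ln(S/K) + (r+σ²/2)T) / (σ√T) = (ln(229.64/216.06) + (0.0763+0.4746²/2)·2.9613) / 0.816712 = (0.060957 + 0.559456) / 0.816712 = 0.759647
d₂ = d₁ − σ√T = 0.759647 − 0.816712 = -0.057065
e^{−rT} = 0.797760
N(d₁) = 0.776267,  N(d₂) = 0.477247
V = S·N(d₁) − K·e^{−rT}·N(d₂) = 178.262026 − 82.260216 = 96.001810 (matching the quote); vega is positive throughout, so no other σ reproduces this price

sigma = 0.4746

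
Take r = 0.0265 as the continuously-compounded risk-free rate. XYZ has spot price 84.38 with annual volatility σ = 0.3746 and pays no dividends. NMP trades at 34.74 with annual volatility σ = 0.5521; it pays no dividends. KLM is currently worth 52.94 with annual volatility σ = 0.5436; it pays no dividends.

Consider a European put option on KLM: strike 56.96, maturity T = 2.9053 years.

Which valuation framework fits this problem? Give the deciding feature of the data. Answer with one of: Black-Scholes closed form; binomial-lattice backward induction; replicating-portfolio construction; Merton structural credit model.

Key observation: the strike-56.96 put on KLM is European-exercise on a continuously-modelled lognormal underlying, so its value is a single closed-form evaluation.

framework: Black-Scholes closed form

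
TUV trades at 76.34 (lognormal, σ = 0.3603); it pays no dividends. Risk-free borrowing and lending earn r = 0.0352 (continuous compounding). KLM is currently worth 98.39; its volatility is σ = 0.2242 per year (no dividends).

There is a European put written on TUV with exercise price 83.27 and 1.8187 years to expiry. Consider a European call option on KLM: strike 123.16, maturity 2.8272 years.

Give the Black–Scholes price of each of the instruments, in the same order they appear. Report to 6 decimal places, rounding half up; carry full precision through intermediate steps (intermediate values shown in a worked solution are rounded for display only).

price(TUV put K=83.27) = 15.722587
price(KLM call K=123.16) = 9.981265

[TUV put K=83.27]
σ√T = 0.3603·√1.8187 = 0.485898
d₁ = (ln(S/K) + (r+σ²/2)T) / (σ√T) = (ln(76.34/83.27) + (0.0352+0.3603²/2)·1.8187) / 0.485898 = (-0.086891 + 0.182067) / 0.485898 = 0.195875
d₂ = d₁ − σ√T = 0.195875 − 0.485898 = -0.290023
e^{−rT} = 0.937988
N(−d₁) = 0.422354,  N(−d₂) = 0.614101
price = K·e^{−rT}·N(−d₂) − S·N(−d₁) = 47.965091 − 32.242504 = 15.722587
[KLM call K=123.16]
σ√T = 0.2242·√2.8272 = 0.376976
d₁ = (ln(S/K) + (r+σ²/2)T) / (σ√T) = (ln(98.39/123.16) + (0.0352+0.2242²/2)·2.8272) / 0.376976 = (-0.224545 + 0.170573) / 0.376976 = -0.143171
d₂ = d₁ − σ√T = -0.143171 − 0.376976 = -0.520148
e^{−rT} = 0.905274
N(d₁) = 0.443077,  N(d₂) = 0.301480
price = S·N(d₁) − K·e^{−rT}·N(d₂) = 43.594386 − 33.613122 = 9.981265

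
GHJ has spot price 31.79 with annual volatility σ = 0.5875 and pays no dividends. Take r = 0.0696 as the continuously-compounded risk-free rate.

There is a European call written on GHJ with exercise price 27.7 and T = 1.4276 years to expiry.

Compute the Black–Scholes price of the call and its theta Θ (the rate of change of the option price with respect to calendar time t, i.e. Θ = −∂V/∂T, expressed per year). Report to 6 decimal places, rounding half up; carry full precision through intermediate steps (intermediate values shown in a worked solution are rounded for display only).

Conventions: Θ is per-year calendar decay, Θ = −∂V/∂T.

price = 11.578003
Θ = -3.323223

σ√T = 0.5875·√1.4276 = 0.701958
d₁ = (ln(S/K) + (r+σ²/2)T) / (σ√T) = (ln(31.79/27.7) + (0.0696+0.5875²/2)·1.4276) / 0.701958 = (0.137719 + 0.345733) / 0.701958 = 0.688720
d₂ = d₁ − σ√T = 0.688720 − 0.701958 = -0.013238
e^{−rT} = 0.905416
N(d₁) = 0.754500,  N(d₂) = 0.494719
Call price V = S·N(d₁) − K·e^{−rT}·N(d₂) = 23.985568 − 12.407565 = 11.578003
φ(d₁) = (1/√(2π))·e^{−d₁²/2} = 0.314709
Θ = −S·φ(d₁)·σ/(2√T) − r·K·e^{−rT}·N(d₂) = −2.459657 − 0.863567 = -3.323223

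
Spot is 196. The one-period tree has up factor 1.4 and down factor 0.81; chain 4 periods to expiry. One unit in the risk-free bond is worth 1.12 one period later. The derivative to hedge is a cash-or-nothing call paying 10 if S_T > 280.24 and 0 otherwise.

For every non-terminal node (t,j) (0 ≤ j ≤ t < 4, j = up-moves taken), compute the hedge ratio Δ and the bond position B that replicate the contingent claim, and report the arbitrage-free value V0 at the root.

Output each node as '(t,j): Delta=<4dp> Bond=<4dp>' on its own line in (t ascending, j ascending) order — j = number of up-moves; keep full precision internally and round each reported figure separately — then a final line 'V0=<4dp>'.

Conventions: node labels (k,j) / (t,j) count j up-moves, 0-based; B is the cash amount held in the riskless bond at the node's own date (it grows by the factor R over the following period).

Risk-neutral probability p* = (R−d)/(u−d) = (1.12−0.81)/(1.4−0.81) = 0.5254.
Payoffs at expiry: V(4,0)=0.0000, V(4,1)=0.0000, V(4,2)=0.0000, V(4,3)=10.0000, V(4,4)=10.0000
Node (3,0) S=104.1624: V=(p*·0.0000+(1−p*)·0.0000)/1.12=0.0000; Δ=(0.0000−0.0000)/(145.8274−84.3716)=0.0000; B=V−Δ·S=0.0000
Node (3,1) S=180.0338: V=(p*·0.0000+(1−p*)·0.0000)/1.12=0.0000; Δ=(0.0000−0.0000)/(252.0474−145.8274)=0.0000; B=V−Δ·S=0.0000
Node (3,2) S=311.1696: V=(p*·10.0000+(1−p*)·0.0000)/1.12=4.6913; Δ=(10.0000−0.0000)/(435.6374−252.0474)=0.0545; B=V−Δ·S=-12.2579
Node (3,3) S=537.8240: V=(p*·10.0000+(1−p*)·10.0000)/1.12=8.9286; Δ=(10.0000−10.0000)/(752.9536−435.6374)=0.0000; B=V−Δ·S=8.9286
Node (2,0) S=128.5956: V=(p*·0.0000+(1−p*)·0.0000)/1.12=0.0000; Δ=(0.0000−0.0000)/(180.0338−104.1624)=0.0000; B=V−Δ·S=0.0000
Node (2,1) S=222.2640: V=(p*·4.6913+(1−p*)·0.0000)/1.12=2.2008; Δ=(4.6913−0.0000)/(311.1696−180.0338)=0.0358; B=V−Δ·S=-5.7505
Node (2,2) S=384.1600: V=(p*·8.9286+(1−p*)·4.6913)/1.12=6.1765; Δ=(8.9286−4.6913)/(537.8240−311.1696)=0.0187; B=V−Δ·S=-1.0054
Node (1,0) S=158.7600: V=(p*·2.2008+(1−p*)·0.0000)/1.12=1.0325; Δ=(2.2008−0.0000)/(222.2640−128.5956)=0.0235; B=V−Δ·S=-2.6977
Node (1,1) S=274.4000: V=(p*·6.1765+(1−p*)·2.2008)/1.12=3.8301; Δ=(6.1765−2.2008)/(384.1600−222.2640)=0.0246; B=V−Δ·S=-2.9083
Node (0,0) S=196.0000: V=(p*·3.8301+(1−p*)·1.0325)/1.12=2.2343; Δ=(3.8301−1.0325)/(274.4000−158.7600)=0.0242; B=V−Δ·S=-2.5075
Verification: the root portfolio costs Δ(0,0)·S0 + B(0,0) = 2.2343, matching V0.

(0,0): Delta=0.0242 Bond=-2.5075
(1,0): Delta=0.0235 Bond=-2.6977
(1,1): Delta=0.0246 Bond=-2.9083
(2,0): Delta=0.0000 Bond=0.0000
(2,1): Delta=0.0358 Bond=-5.7505
(2,2): Delta=0.0187 Bond=-1.0054
(3,0): Delta=0.0000 Bond=0.0000
(3,1): Delta=0.0000 Bond=0.0000
(3,2): Delta=0.0545 Bond=-12.2579
(3,3): Delta=0.0000 Bond=8.9286
V0=2.2343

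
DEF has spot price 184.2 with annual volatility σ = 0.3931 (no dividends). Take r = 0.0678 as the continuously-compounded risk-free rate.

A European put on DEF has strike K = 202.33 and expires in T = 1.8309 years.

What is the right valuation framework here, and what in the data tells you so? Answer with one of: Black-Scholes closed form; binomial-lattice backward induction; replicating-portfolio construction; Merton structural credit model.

framework: Black-Scholes closed form

Key observation: the strike-202.33 put on DEF is European-exercise on a continuously-modelled lognormal underlying, so its value is a single closed-form evaluation.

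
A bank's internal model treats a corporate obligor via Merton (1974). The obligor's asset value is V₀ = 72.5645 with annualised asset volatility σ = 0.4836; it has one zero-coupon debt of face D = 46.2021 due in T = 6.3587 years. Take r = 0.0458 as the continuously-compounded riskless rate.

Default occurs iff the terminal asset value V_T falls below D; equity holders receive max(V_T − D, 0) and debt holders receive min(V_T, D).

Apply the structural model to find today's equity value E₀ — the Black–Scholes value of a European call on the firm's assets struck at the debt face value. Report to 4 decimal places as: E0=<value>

Work the structural quantities from V₀ = 72.5645 against face 46.2021:
d₁ = [ln(V₀/D) + (r + σ²/2)T] / (σ√T)
   = [ln(72.5645/46.2021) + (0.0458 + 0.5·0.4836²)·6.3587] / (0.4836·√6.3587)
   = [0.451451 + 1.034780] / 1.219468 = 1.218753
d₂ = d₁ − σ√T = 1.218753 − 1.219468 = -0.000715
N(d₁) = 0.888531,  N(d₂) = 0.499715,  e^(−rT) = 0.747345
E₀ = V₀·N(d₁) − D·e^(−rT)·N(d₂)
   = 72.5645·0.888531 − 46.2021·0.747345·0.499715 = 47.221208

E0=47.2212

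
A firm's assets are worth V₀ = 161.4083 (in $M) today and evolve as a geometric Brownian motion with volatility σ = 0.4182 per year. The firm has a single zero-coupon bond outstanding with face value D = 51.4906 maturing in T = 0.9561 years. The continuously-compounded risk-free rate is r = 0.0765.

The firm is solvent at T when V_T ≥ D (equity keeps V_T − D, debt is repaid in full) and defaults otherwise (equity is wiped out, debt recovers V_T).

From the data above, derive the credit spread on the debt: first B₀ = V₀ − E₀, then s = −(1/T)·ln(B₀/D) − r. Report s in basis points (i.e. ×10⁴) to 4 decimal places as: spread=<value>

Equity is a call on the firm's assets struck at D = 51.4906:
d₁ = [ln(V₀/D) + (r + σ²/2)T] / (σ√T)
   = [ln(161.4083/51.4906) + (0.0765 + 0.5·0.4182²)·0.9561] / (0.4182·√0.9561)
   = [1.142538 + 0.156748] / 0.408917 = 3.177380
d₂ = d₁ − σ√T = 3.177380 − 0.408917 = 2.768463
N(d₁) = 0.999257,  N(d₂) = 0.997184,  e^(−rT) = 0.929469
E₀ = V₀·N(d₁) − D·e^(−rT)·N(d₂)
   = 161.4083·0.999257 − 51.4906·0.929469·0.997184 = 113.564213
B₀ = V₀ − E₀ = 161.4083 − 113.564213 = 47.844087
spread = −(1/T)·ln(B₀/D) − r = −(1/0.9561)·ln(47.844087/51.4906) − 0.0765 = 0.00032432
in basis points: 0.00032432 × 10⁴ = 3.2432 bp

spread=3.2432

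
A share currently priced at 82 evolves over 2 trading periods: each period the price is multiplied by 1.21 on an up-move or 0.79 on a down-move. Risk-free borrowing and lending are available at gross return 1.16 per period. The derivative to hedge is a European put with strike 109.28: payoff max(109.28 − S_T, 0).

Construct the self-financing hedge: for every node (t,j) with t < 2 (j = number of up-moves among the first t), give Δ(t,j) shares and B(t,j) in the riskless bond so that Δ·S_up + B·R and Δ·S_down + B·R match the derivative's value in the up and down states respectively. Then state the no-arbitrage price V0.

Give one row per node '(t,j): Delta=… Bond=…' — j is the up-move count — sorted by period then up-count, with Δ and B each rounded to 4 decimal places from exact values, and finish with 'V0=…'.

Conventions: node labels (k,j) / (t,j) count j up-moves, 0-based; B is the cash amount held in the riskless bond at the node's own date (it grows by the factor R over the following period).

(0,0): Delta=-0.7624 Bond=67.9426
(1,0): Delta=-1.0000 Bond=94.2069
(1,1): Delta=-0.7414 Bond=76.7332
V0=5.4280

The replicating-portfolio and risk-neutral prices coincide; use p* = (1.16−0.79)/(1.21−0.79) = 0.8810 for the latter.
Expiry values: V(2,0)=58.1038, V(2,1)=30.8962, V(2,2)=0.0000
  t=1,j=0: stock 64.7800 → up 78.3838 (V=30.8962), down 51.1762 (V=58.1038). Price 29.4269; hedge Δ=-1.0000, bond B=94.2069.
  t=1,j=1: stock 99.2200 → up 120.0562 (V=0.0000), down 78.3838 (V=30.8962). Price 3.1708; hedge Δ=-0.7414, bond B=76.7332.
  t=0,j=0: stock 82.0000 → up 99.2200 (V=3.1708), down 64.7800 (V=29.4269). Price 5.4280; hedge Δ=-0.7624, bond B=67.9426.
Sanity check at the root: Δ(0,0)·S0 + B(0,0) reproduces V0 = 5.4280.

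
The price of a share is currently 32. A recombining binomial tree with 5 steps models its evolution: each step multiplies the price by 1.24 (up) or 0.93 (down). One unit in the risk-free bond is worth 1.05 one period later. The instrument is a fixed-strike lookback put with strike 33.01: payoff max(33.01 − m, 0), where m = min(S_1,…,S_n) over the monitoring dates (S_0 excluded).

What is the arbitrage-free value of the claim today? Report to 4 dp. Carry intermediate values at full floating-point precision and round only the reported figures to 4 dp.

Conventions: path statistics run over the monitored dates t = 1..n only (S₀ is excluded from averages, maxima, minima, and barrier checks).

Risk-neutral up-probability p* = (R−d)/(u−d) = (1.05−0.93)/(1.24−0.93) = 0.3871; the claim prices as the p*-weighted sum of path payoffs discounted by R^5.
Enumerate all 2^5 = 32 price paths (U = up ×1.24, D = down ×0.93); each path with k up-moves has probability p*^k·(1−p*)^(5−k).
DDDDD: m=22.2620, payoff=10.7480, prob=0.086489
UDDDD: m=29.6827, payoff=3.3273, prob=0.054624
DUDDD: m=29.6827, payoff=3.3273, prob=0.054624
UUDDD: m=39.5769, payoff=0.0000, prob=0.034500
DDUDD: m=27.6768, payoff=5.3332, prob=0.054624
UDUDD: m=36.9024, payoff=0.0000, prob=0.034500
DUUDD: m=29.7600, payoff=3.2500, prob=0.034500
UUUDD: m=39.6800, payoff=0.0000, prob=0.021789
DDDUD: m=25.7394, payoff=7.2706, prob=0.054624
UDDUD: m=34.3192, payoff=0.0000, prob=0.034500
DUDUD: m=29.7600, payoff=3.2500, prob=0.034500
UUDUD: m=39.6800, payoff=0.0000, prob=0.021789
DDUUD: m=27.6768, payoff=5.3332, prob=0.034500
UDUUD: m=36.9024, payoff=0.0000, prob=0.021789
DUUUD: m=29.7600, payoff=3.2500, prob=0.021789
UUUUD: m=39.6800, payoff=0.0000, prob=0.013762
DDDDU: m=23.9377, payoff=9.0723, prob=0.054624
UDDDU: m=31.9169, payoff=1.0931, prob=0.034500
DUDDU: m=29.7600, payoff=3.2500, prob=0.034500
UUDDU: m=39.6800, payoff=0.0000, prob=0.021789
DDUDU: m=27.6768, payoff=5.3332, prob=0.034500
UDUDU: m=36.9024, payoff=0.0000, prob=0.021789
DUUDU: m=29.7600, payoff=3.2500, prob=0.021789
UUUDU: m=39.6800, payoff=0.0000, prob=0.013762
DDDUU: m=25.7394, payoff=7.2706, prob=0.034500
UDDUU: m=34.3192, payoff=0.0000, prob=0.021789
DUDUU: m=29.7600, payoff=3.2500, prob=0.021789
UUDUU: m=39.6800, payoff=0.0000, prob=0.013762
DDUUU: m=27.6768, payoff=5.3332, prob=0.021789
UDUUU: m=36.9024, payoff=0.0000, prob=0.013762
DUUUU: m=29.7600, payoff=3.2500, prob=0.013762
UUUUU: m=39.6800, payoff=0.0000, prob=0.008692
Price = Σ prob·payoff / R^5 = 3.843408 / 1.276282 = 3.0114

price = 3.0114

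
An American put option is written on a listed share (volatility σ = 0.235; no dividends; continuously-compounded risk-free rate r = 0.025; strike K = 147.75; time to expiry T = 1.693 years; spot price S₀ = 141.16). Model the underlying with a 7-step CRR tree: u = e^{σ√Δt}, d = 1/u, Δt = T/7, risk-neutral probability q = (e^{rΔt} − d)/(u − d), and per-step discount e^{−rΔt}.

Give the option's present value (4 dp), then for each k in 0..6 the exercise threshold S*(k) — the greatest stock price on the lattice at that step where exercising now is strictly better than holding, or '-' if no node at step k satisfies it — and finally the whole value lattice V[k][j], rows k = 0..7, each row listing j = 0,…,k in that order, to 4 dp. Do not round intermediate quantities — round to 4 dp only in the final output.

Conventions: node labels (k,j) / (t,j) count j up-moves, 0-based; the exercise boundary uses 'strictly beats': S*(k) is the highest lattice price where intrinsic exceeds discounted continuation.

price = 18.5025
boundary = - - - 99.8014 112.0284 99.8014 112.0284
tree:
18.5025
26.3734 10.7724
36.2861 16.6754 4.9371
47.9486 24.9403 8.5248 1.3709
58.8412 35.7216 14.3470 2.7438 0.0000
68.5449 47.9486 23.2812 5.4914 0.0000 0.0000
77.1895 58.8412 35.7216 10.9906 0.0000 0.0000 0.0000
84.8906 68.5449 47.9486 21.9965 0.0000 0.0000 0.0000 0.0000

params: Δt=0.24186 u=1.12251 d=0.89086 q=0.49732 e^(-rΔt)=0.99397
t_7 payoffs: 84.8906 68.5449 47.9486 21.9965 0.0000 0.0000 0.0000 0.0000
t_6: node(6,0) S=70.5605 payoff=77.1895 vs cont=76.2988 → 77.1895 [stop]  node(6,1) S=88.9088 payoff=58.8412 vs cont=57.9505 → 58.8412 [stop]  node(6,2) S=112.0284 payoff=35.7216 vs cont=34.8309 → 35.7216 [stop]  node(6,3) S=141.1600 payoff=6.5900 vs cont=10.9906 → 10.9906 [wait]  node(6,4) S=177.8668 payoff=0.0000 vs cont=0.0000 → 0.0000 [wait]  node(6,5) S=224.1188 payoff=0.0000 vs cont=0.0000 → 0.0000 [wait]  node(6,6) S=282.3980 payoff=0.0000 vs cont=0.0000 → 0.0000 [wait]  ⇒ S*(6)=112.0284
t_5: node(5,0) S=79.2051 payoff=68.5449 vs cont=67.6542 → 68.5449 [stop]  node(5,1) S=99.8014 payoff=47.9486 vs cont=47.0579 → 47.9486 [stop]  node(5,2) S=125.7535 payoff=21.9965 vs cont=23.2812 → 23.2812 [wait]  node(5,3) S=158.4540 payoff=0.0000 vs cont=5.4914 → 5.4914 [wait]  node(5,4) S=199.6580 payoff=0.0000 vs cont=0.0000 → 0.0000 [wait]  node(5,5) S=251.5765 payoff=0.0000 vs cont=0.0000 → 0.0000 [wait]  ⇒ S*(5)=99.8014
t_4: node(4,0) S=88.9088 payoff=58.8412 vs cont=57.9505 → 58.8412 [stop]  node(4,1) S=112.0284 payoff=35.7216 vs cont=35.4659 → 35.7216 [stop]  node(4,2) S=141.1600 payoff=6.5900 vs cont=14.3470 → 14.3470 [wait]  node(4,3) S=177.8668 payoff=0.0000 vs cont=2.7438 → 2.7438 [wait]  node(4,4) S=224.1188 payoff=0.0000 vs cont=0.0000 → 0.0000 [wait]  ⇒ S*(4)=112.0284
t_3: node(3,0) S=99.8014 payoff=47.9486 vs cont=47.0579 → 47.9486 [stop]  node(3,1) S=125.7535 payoff=21.9965 vs cont=24.9403 → 24.9403 [wait]  node(3,2) S=158.4540 payoff=0.0000 vs cont=8.5248 → 8.5248 [wait]  node(3,3) S=199.6580 payoff=0.0000 vs cont=1.3709 → 1.3709 [wait]  ⇒ S*(3)=99.8014
t_2: node(2,0) S=112.0284 payoff=35.7216 vs cont=36.2861 → 36.2861 [wait]  node(2,1) S=141.1600 payoff=6.5900 vs cont=16.6754 → 16.6754 [wait]  node(2,2) S=177.8668 payoff=0.0000 vs cont=4.9371 → 4.9371 [wait]  ⇒ S*(2)=-
t_1: node(1,0) S=125.7535 payoff=21.9965 vs cont=26.3734 → 26.3734 [wait]  node(1,1) S=158.4540 payoff=0.0000 vs cont=10.7724 → 10.7724 [wait]  ⇒ S*(1)=-
t_0: node(0,0) S=141.1600 payoff=6.5900 vs cont=18.5025 → 18.5025 [wait]  ⇒ S*(0)=-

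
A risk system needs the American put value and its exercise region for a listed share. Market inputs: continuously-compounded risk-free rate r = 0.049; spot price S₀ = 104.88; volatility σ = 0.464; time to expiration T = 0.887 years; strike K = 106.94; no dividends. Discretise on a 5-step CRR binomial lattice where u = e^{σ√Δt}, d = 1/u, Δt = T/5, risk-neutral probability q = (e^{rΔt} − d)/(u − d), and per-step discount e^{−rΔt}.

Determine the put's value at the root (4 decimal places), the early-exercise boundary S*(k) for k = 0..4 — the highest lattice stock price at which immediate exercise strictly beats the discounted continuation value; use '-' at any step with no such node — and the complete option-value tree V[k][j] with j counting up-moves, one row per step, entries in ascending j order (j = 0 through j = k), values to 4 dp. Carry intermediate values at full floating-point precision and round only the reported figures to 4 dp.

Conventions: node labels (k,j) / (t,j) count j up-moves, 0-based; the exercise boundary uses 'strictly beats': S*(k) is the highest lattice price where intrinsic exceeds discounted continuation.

Δt=0.17740  u=1.21584  d=0.82248  q=0.47349  discount=0.99135
step 5 (expiry): payoffs max(K−S,0) = 67.4653 48.5863 20.6783 0.0000 0.0000 0.0000
step 4: (k=4,j=0): S=47.9947, K−S=58.9453, hold=58.0197 ⇒ V=58.9453 exercise | (k=4,j=1): S=70.9485, K−S=35.9915, hold=35.0660 ⇒ V=35.9915 exercise | (k=4,j=2): S=104.8800, K−S=2.0600, hold=10.7931 ⇒ V=10.7931 continue | (k=4,j=3): S=155.0395, K−S=0.0000, hold=0.0000 ⇒ V=0.0000 continue | (k=4,j=4): S=229.1881, K−S=0.0000, hold=0.0000 ⇒ V=0.0000 continue  boundary S*=70.9485
step 3: (k=3,j=0): S=58.3537, K−S=48.5863, hold=47.6608 ⇒ V=48.5863 exercise | (k=3,j=1): S=86.2617, K−S=20.6783, hold=23.8520 ⇒ V=23.8520 continue | (k=3,j=2): S=127.5168, K−S=0.0000, hold=5.6335 ⇒ V=5.6335 continue | (k=3,j=3): S=188.5026, K−S=0.0000, hold=0.0000 ⇒ V=0.0000 continue  boundary S*=58.3537
step 2: (k=2,j=0): S=70.9485, K−S=35.9915, hold=36.5557 ⇒ V=36.5557 continue | (k=2,j=1): S=104.8800, K−S=2.0600, hold=15.0939 ⇒ V=15.0939 continue | (k=2,j=2): S=155.0395, K−S=0.0000, hold=2.9404 ⇒ V=2.9404 continue  boundary S*=-
step 1: (k=1,j=0): S=86.2617, K−S=20.6783, hold=26.1653 ⇒ V=26.1653 continue | (k=1,j=1): S=127.5168, K−S=0.0000, hold=9.2585 ⇒ V=9.2585 continue  boundary S*=-
step 0: (k=0,j=0): S=104.8800, K−S=2.0600, hold=18.0029 ⇒ V=18.0029 continue  boundary S*=-

price = 18.0029
boundary = - - - 58.3537 70.9485
tree:
18.0029
26.1653 9.2585
36.5557 15.0939 2.9404
48.5863 23.8520 5.6335 0.0000
58.9453 35.9915 10.7931 0.0000 0.0000
67.4653 48.5863 20.6783 0.0000 0.0000 0.0000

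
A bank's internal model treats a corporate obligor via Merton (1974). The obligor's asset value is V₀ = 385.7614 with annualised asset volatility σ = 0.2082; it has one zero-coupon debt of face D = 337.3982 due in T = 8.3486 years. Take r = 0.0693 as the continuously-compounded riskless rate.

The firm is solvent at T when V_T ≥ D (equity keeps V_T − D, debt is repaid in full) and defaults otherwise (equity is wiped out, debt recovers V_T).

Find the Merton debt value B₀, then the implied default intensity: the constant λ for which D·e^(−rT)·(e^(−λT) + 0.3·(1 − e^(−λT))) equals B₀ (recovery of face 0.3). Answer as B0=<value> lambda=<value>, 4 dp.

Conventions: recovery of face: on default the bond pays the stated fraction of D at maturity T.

Work the structural quantities from V₀ = 385.7614 against face 337.3982:
d₁ = [ln(V₀/D) + (r + σ²/2)T] / (σ√T)
   = [ln(385.7614/337.3982) + (0.0693 + 0.5·0.2082²)·8.3486] / (0.2082·√8.3486)
   = [0.133955 + 0.759502] / 0.601572 = 1.485205
d₂ = d₁ − σ√T = 1.485205 − 0.601572 = 0.883633
N(d₁) = 0.931255,  N(d₂) = 0.811553,  e^(−rT) = 0.560706
E₀ = V₀·N(d₁) − D·e^(−rT)·N(d₂)
   = 385.7614·0.931255 − 337.3982·0.560706·0.811553 = 205.711695
B₀ = V₀ − E₀ = 385.7614 − 205.711695 = 180.049705
e^(−λT) = (B₀·e^(rT)/D − 0.3)/(1 − 0.3) = (180.0497·1.783465/337.3982 − 0.3)/0.7 = 0.93104417
λ = −ln(0.93104417)/8.3486 = 0.008558

B0=180.0497 lambda=0.0086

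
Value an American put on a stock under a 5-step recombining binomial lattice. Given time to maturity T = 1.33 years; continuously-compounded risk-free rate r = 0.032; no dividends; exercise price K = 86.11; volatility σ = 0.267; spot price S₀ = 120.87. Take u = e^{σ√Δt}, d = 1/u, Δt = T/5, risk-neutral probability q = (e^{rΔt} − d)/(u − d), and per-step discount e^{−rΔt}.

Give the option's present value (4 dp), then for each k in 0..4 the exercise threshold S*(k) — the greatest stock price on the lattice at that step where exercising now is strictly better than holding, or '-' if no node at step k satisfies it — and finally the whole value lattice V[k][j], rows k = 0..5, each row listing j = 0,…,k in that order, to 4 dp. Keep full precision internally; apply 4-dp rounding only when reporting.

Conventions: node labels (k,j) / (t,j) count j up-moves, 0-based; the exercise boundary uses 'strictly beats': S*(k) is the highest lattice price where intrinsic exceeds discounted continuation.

price = 1.7714
boundary = - - - - 69.6786
tree:
1.7714
3.1724 0.3815
5.6017 0.7642 0.0000
9.7121 1.5309 0.0000 0.0000
16.4314 3.0670 0.0000 0.0000 0.0000
25.3952 6.1443 0.0000 0.0000 0.0000 0.0000

Δt=0.26600, u=1.14764, d=0.87136, q=0.49657, disc=e^(-rΔt)=0.99152
k=5 terminal: V=max(K-S,0) → 25.3952 6.1443 0.0000 0.0000 0.0000 0.0000
k=4: j=0 S=69.6786 intr=16.4314 cont=15.7016 V=16.4314[EX]; j=1 S=91.7717 intr=0.0000 cont=3.0670 V=3.0670[hold]; j=2 S=120.8700 intr=0.0000 cont=0.0000 V=0.0000[hold]; j=3 S=159.1946 intr=0.0000 cont=0.0000 V=0.0000[hold]; j=4 S=209.6708 intr=0.0000 cont=0.0000 V=0.0000[hold]  S*(4)=69.6786
k=3: j=0 S=79.9657 intr=6.1443 cont=9.7121 V=9.7121[hold]; j=1 S=105.3207 intr=0.0000 cont=1.5309 V=1.5309[hold]; j=2 S=138.7150 intr=0.0000 cont=0.0000 V=0.0000[hold]; j=3 S=182.6977 intr=0.0000 cont=0.0000 V=0.0000[hold]  S*(3)=-
k=2: j=0 S=91.7717 intr=0.0000 cont=5.6017 V=5.6017[hold]; j=1 S=120.8700 intr=0.0000 cont=0.7642 V=0.7642[hold]; j=2 S=159.1946 intr=0.0000 cont=0.0000 V=0.0000[hold]  S*(2)=-
k=1: j=0 S=105.3207 intr=0.0000 cont=3.1724 V=3.1724[hold]; j=1 S=138.7150 intr=0.0000 cont=0.3815 V=0.3815[hold]  S*(1)=-
k=0: j=0 S=120.8700 intr=0.0000 cont=1.7714 V=1.7714[hold]  S*(0)=-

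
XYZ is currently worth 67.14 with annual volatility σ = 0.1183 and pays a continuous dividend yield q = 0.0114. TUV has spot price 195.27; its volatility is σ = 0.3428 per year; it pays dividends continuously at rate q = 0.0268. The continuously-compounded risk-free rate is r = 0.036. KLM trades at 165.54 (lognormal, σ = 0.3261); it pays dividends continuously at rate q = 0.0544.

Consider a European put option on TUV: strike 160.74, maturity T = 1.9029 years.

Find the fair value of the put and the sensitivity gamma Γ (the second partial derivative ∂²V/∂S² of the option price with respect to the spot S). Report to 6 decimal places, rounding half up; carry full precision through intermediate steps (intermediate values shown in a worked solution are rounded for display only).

price = 16.668568
Γ = 0.003247

σ√T = 0.3428·√1.9029 = 0.472878
d₁ = (ln(S/K) + (r−q+σ²/2)T) / (σ√T) = (ln(195.27/160.74) + (0.036−0.0268+0.3428²/2)·1.9029) / 0.472878 = (0.194595 + 0.129313) / 0.472878 = 0.684973
d₂ = d₁ − σ√T = 0.684973 − 0.472878 = 0.212095
e^{−rT} = 0.933789
e^{−qT} = 0.950281
N(−d₁) = 0.246681,  N(−d₂) = 0.416016
Put price V = K·e^{−rT}·N(−d₂) − S·e^{−qT}·N(−d₁) = 62.442933 − 45.774366 = 16.668568
φ(d₁) = (1/√(2π))·e^{−d₁²/2} = 0.315520
Γ = e^{−qT}·φ(d₁) / (S·σ·√T) = 0.003247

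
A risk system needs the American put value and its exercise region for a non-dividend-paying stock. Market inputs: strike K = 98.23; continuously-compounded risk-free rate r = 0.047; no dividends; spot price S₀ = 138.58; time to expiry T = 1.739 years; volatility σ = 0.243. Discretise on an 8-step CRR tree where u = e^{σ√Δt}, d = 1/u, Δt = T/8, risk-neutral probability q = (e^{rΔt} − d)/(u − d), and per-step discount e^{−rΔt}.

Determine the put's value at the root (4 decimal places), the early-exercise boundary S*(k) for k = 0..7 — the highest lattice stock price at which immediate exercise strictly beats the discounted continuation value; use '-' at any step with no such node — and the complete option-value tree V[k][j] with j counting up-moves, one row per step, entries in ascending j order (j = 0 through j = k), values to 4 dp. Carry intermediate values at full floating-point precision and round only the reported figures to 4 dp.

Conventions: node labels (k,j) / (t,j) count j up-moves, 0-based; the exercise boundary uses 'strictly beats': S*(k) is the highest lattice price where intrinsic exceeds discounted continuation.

params: Δt=0.21738 u=1.11996 d=0.89289 q=0.51693 e^(-rΔt)=0.98984
t_8 payoffs: 42.2448 28.0069 10.1481 0.0000 0.0000 0.0000 0.0000 0.0000 0.0000
t_7: node(7,0) S=62.7013 payoff=35.5287 vs cont=34.5302 → 35.5287 [stop]  node(7,1) S=78.6472 payoff=19.5828 vs cont=18.5843 → 19.5828 [stop]  node(7,2) S=98.6484 payoff=0.0000 vs cont=4.8524 → 4.8524 [wait]  node(7,3) S=123.7363 payoff=0.0000 vs cont=0.0000 → 0.0000 [wait]  node(7,4) S=155.2044 payoff=0.0000 vs cont=0.0000 → 0.0000 [wait]  node(7,5) S=194.6753 payoff=0.0000 vs cont=0.0000 → 0.0000 [wait]  node(7,6) S=244.1843 payoff=0.0000 vs cont=0.0000 → 0.0000 [wait]  node(7,7) S=306.2842 payoff=0.0000 vs cont=0.0000 → 0.0000 [wait]  ⇒ S*(7)=78.6472
t_6: node(6,0) S=70.2231 payoff=28.0069 vs cont=27.0084 → 28.0069 [stop]  node(6,1) S=88.0819 payoff=10.1481 vs cont=11.8466 → 11.8466 [wait]  node(6,2) S=110.4826 payoff=0.0000 vs cont=2.3202 → 2.3202 [wait]  node(6,3) S=138.5800 payoff=0.0000 vs cont=0.0000 → 0.0000 [wait]  node(6,4) S=173.8231 payoff=0.0000 vs cont=0.0000 → 0.0000 [wait]  node(6,5) S=218.0290 payoff=0.0000 vs cont=0.0000 → 0.0000 [wait]  node(6,6) S=273.4772 payoff=0.0000 vs cont=0.0000 → 0.0000 [wait]  ⇒ S*(6)=70.2231
t_5: node(5,0) S=78.6472 payoff=19.5828 vs cont=19.4534 → 19.5828 [stop]  node(5,1) S=98.6484 payoff=0.0000 vs cont=6.8518 → 6.8518 [wait]  node(5,2) S=123.7363 payoff=0.0000 vs cont=1.1094 → 1.1094 [wait]  node(5,3) S=155.2044 payoff=0.0000 vs cont=0.0000 → 0.0000 [wait]  node(5,4) S=194.6753 payoff=0.0000 vs cont=0.0000 → 0.0000 [wait]  node(5,5) S=244.1843 payoff=0.0000 vs cont=0.0000 → 0.0000 [wait]  ⇒ S*(5)=78.6472
t_4: node(4,0) S=88.0819 payoff=10.1481 vs cont=12.8696 → 12.8696 [wait]  node(4,1) S=110.4826 payoff=0.0000 vs cont=3.8439 → 3.8439 [wait]  node(4,2) S=138.5800 payoff=0.0000 vs cont=0.5305 → 0.5305 [wait]  node(4,3) S=173.8231 payoff=0.0000 vs cont=0.0000 → 0.0000 [wait]  node(4,4) S=218.0290 payoff=0.0000 vs cont=0.0000 → 0.0000 [wait]  ⇒ S*(4)=-
t_3: node(3,0) S=98.6484 payoff=0.0000 vs cont=8.1206 → 8.1206 [wait]  node(3,1) S=123.7363 payoff=0.0000 vs cont=2.1094 → 2.1094 [wait]  node(3,2) S=155.2044 payoff=0.0000 vs cont=0.2537 → 0.2537 [wait]  node(3,3) S=194.6753 payoff=0.0000 vs cont=0.0000 → 0.0000 [wait]  ⇒ S*(3)=-
t_2: node(2,0) S=110.4826 payoff=0.0000 vs cont=4.9623 → 4.9623 [wait]  node(2,1) S=138.5800 payoff=0.0000 vs cont=1.1384 → 1.1384 [wait]  node(2,2) S=173.8231 payoff=0.0000 vs cont=0.1213 → 0.1213 [wait]  ⇒ S*(2)=-
t_1: node(1,0) S=123.7363 payoff=0.0000 vs cont=2.9553 → 2.9553 [wait]  node(1,1) S=155.2044 payoff=0.0000 vs cont=0.6064 → 0.6064 [wait]  ⇒ S*(1)=-
t_0: node(0,0) S=138.5800 payoff=0.0000 vs cont=1.7234 → 1.7234 [wait]  ⇒ S*(0)=-

price = 1.7234
boundary = - - - - - 78.6472 70.2231 78.6472
tree:
1.7234
2.9553 0.6064
4.9623 1.1384 0.1213
8.1206 2.1094 0.2537 0.0000
12.8696 3.8439 0.5305 0.0000 0.0000
19.5828 6.8518 1.1094 0.0000 0.0000 0.0000
28.0069 11.8466 2.3202 0.0000 0.0000 0.0000 0.0000
35.5287 19.5828 4.8524 0.0000 0.0000 0.0000 0.0000 0.0000
42.2448 28.0069 10.1481 0.0000 0.0000 0.0000 0.0000 0.0000 0.0000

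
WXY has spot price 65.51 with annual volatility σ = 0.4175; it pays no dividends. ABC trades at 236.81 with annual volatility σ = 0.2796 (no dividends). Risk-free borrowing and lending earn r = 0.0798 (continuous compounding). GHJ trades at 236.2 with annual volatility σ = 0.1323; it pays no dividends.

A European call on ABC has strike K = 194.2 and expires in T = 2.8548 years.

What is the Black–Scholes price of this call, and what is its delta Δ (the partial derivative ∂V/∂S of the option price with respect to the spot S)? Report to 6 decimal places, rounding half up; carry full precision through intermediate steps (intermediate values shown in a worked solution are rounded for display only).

σ√T = 0.2796·√2.8548 = 0.472416
d₁ = (ln(S/K) + (r+σ²/2)T) / (σ√T) = (ln(236.81/194.2) + (0.0798+0.2796²/2)·2.8548) / 0.472416 = (0.198370 + 0.339402) / 0.472416 = 1.138342
d₂ = d₁ − σ√T = 1.138342 − 0.472416 = 0.665925
e^{−rT} = 0.796273
N(d₁) = 0.872511,  N(d₂) = 0.747271
Call price V = S·N(d₁) − K·e^{−rT}·N(d₂) = 206.619342 − 115.555101 = 91.064241
Δ = N(d₁) = 0.872511

price = 91.064241
Δ = 0.872511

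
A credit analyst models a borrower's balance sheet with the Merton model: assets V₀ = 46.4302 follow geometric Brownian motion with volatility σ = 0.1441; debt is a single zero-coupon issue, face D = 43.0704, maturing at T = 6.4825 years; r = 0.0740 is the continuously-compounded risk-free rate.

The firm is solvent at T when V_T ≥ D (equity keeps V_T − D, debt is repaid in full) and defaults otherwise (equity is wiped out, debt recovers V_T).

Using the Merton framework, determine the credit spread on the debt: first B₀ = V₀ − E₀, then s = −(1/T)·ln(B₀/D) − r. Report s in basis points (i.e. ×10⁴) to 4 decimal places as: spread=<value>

spread=21.1735

With assets at 46.4302 and a single debt payment of 43.0704 at 6.4825 years:
d₁ = [ln(V₀/D) + (r + σ²/2)T] / (σ√T)
   = [ln(46.4302/43.0704) + (0.0740 + 0.5·0.1441²)·6.4825] / (0.1441·√6.4825)
   = [0.075114 + 0.547009] / 0.366889 = 1.695669
d₂ = d₁ − σ√T = 1.695669 − 0.366889 = 1.328779
N(d₁) = 0.955026,  N(d₂) = 0.908040,  e^(−rT) = 0.618966
E₀ = V₀·N(d₁) − D·e^(−rT)·N(d₂)
   = 46.4302·0.955026 − 43.0704·0.618966·0.908040 = 20.134505
B₀ = V₀ − E₀ = 46.4302 − 20.134505 = 26.295695
spread = −(1/T)·ln(B₀/D) − r = −(1/6.4825)·ln(26.295695/43.0704) − 0.0740 = 0.00211735
in basis points: 0.00211735 × 10⁴ = 21.1735 bp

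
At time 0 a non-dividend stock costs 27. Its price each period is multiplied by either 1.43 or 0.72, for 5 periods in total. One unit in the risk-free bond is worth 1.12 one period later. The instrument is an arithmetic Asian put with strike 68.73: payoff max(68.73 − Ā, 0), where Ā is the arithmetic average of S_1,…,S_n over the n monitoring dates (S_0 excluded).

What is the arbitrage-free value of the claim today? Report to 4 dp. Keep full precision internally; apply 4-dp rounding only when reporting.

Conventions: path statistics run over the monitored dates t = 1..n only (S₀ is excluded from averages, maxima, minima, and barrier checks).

No-arbitrage gives p* = (R−d)/(u−d) = 0.5634: enumerate every path, weight its payoff by its p*-probability, and discount by R^5.
Enumerate all 2^5 = 32 price paths (U = up ×1.43, D = down ×0.72); each path with k up-moves has probability p*^k·(1−p*)^(5−k).
DDDDD: Ā=11.1989, payoff=57.5311, prob=0.015868
UDDDD: Ā=22.2423, payoff=46.4877, prob=0.020475
DUDDD: Ā=18.4083, payoff=50.3217, prob=0.020475
UUDDD: Ā=36.5610, payoff=32.1690, prob=0.026419
DDUDD: Ā=15.6479, payoff=53.0821, prob=0.020475
UDUDD: Ā=31.0784, payoff=37.6516, prob=0.026419
DUUDD: Ā=27.2444, payoff=41.4856, prob=0.026419
UUUDD: Ā=54.1104, payoff=14.6196, prob=0.034089
DDDUD: Ā=13.6603, payoff=55.0697, prob=0.020475
UDDUD: Ā=27.1309, payoff=41.5991, prob=0.026419
DUDUD: Ā=23.2969, payoff=45.4331, prob=0.026419
UUDUD: Ā=46.2703, payoff=22.4597, prob=0.034089
DDUUD: Ā=20.5364, payoff=48.1936, prob=0.026419
UDUUD: Ā=40.7876, payoff=27.9424, prob=0.034089
DUUUD: Ā=36.9536, payoff=31.7764, prob=0.034089
UUUUD: Ā=73.3940, payoff=0.0000, prob=0.043986
DDDDU: Ā=12.2293, payoff=56.5007, prob=0.020475
UDDDU: Ā=24.2887, payoff=44.4413, prob=0.026419
DUDDU: Ā=20.4547, payoff=48.2753, prob=0.026419
UUDDU: Ā=40.6254, payoff=28.1046, prob=0.034089
DDUDU: Ā=17.6942, payoff=51.0358, prob=0.026419
UDUDU: Ā=35.1427, payoff=33.5873, prob=0.034089
DUUDU: Ā=31.3087, payoff=37.4213, prob=0.034089
UUUDU: Ā=62.1826, payoff=6.5474, prob=0.043986
DDDUU: Ā=15.7067, payoff=53.0233, prob=0.026419
UDDUU: Ā=31.1952, payoff=37.5348, prob=0.034089
DUDUU: Ā=27.3612, payoff=41.3688, prob=0.034089
UUDUU: Ā=54.3425, payoff=14.3875, prob=0.043986
DDUUU: Ā=24.6008, payoff=44.1292, prob=0.034089
UDUUU: Ā=48.8599, payoff=19.8701, prob=0.043986
DUUUU: Ā=45.0259, payoff=23.7041, prob=0.043986
UUUUU: Ā=89.4263, payoff=0.0000, prob=0.056756
Price = Σ prob·payoff / R^5 = 31.687761 / 1.762342 = 17.9805

price = 17.9805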